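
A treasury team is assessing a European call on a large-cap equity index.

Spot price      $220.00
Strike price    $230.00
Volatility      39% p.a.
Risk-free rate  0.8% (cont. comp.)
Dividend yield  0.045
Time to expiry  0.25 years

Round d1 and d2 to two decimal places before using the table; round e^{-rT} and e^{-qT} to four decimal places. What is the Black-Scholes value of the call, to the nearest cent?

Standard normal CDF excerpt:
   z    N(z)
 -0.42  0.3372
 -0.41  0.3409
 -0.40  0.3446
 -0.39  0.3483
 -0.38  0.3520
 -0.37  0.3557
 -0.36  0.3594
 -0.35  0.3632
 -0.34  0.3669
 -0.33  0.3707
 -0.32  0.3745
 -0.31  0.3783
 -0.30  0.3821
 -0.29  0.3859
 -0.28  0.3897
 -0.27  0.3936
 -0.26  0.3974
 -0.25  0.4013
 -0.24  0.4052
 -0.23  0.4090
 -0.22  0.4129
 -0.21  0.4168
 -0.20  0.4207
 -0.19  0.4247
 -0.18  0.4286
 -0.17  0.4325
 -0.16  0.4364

$11.59

T = 0.25;  σ√T = 0.1950
d₁ = [ln(220/230) + (0.008 − 0.045 + 0.39²/2)·0.25] / 0.1950 = [-0.0445 + 0.0098] / 0.1950 = -0.1779 → -0.18
d₂ = d₁ − σ√T = -0.1779 − 0.1950 = -0.3729 → -0.37
e^(−qT) = e^(−0.045·0.25) = 0.9888;  e^(−rT) = e^(−0.008·0.25) = 0.9980
N(d₁) = N(-0.18) = 0.4286;  N(d₂) = N(-0.37) = 0.3557
C = 220·0.9888·0.4286 − 230·0.9980·0.3557 = 93.2359 − 81.6474 = 11.5886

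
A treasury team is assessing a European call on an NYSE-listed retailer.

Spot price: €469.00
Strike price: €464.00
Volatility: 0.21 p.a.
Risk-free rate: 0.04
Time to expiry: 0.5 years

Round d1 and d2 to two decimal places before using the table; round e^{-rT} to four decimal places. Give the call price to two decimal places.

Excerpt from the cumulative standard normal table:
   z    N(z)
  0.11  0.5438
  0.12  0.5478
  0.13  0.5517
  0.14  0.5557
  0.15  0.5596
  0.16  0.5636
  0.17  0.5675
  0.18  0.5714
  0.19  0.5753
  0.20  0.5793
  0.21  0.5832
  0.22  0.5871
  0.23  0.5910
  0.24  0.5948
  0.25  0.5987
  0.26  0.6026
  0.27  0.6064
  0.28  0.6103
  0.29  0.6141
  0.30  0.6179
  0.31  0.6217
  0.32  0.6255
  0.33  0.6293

T = 0.5;  σ√T = 0.1485
d₁ = [ln(469/464) + (0.04 + ½·0.21²)·0.5] / (σ√T) = (0.0107 + 0.0310) / 0.1485 = 0.2811 ≈ 0.28
d₂ = 0.2811 − 0.1485 = 0.1326 ≈ 0.13
exp(−rT) = exp(−0.04·0.5) = 0.9802
N(d₁) = N(0.28) = 0.6103;  N(d₂) = N(0.13) = 0.5517
C = 469·0.6103 − 464·0.9802·0.5517 = 286.2307 − 250.9202 = 35.3105

€35.31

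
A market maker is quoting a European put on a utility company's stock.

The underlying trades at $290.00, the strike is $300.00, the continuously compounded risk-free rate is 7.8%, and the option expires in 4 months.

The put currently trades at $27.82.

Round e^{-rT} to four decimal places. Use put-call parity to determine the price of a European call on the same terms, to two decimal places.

$25.53

exp(−rT) = exp(−0.078·0.3333) = 0.9743
Put-call parity: C − P = S − K·e^(−rT) = 290 − 300·0.9743 = 290 − 292.2900 = -2.2900
C = P + (C − P) = 27.82 + (-2.2900) = 25.5300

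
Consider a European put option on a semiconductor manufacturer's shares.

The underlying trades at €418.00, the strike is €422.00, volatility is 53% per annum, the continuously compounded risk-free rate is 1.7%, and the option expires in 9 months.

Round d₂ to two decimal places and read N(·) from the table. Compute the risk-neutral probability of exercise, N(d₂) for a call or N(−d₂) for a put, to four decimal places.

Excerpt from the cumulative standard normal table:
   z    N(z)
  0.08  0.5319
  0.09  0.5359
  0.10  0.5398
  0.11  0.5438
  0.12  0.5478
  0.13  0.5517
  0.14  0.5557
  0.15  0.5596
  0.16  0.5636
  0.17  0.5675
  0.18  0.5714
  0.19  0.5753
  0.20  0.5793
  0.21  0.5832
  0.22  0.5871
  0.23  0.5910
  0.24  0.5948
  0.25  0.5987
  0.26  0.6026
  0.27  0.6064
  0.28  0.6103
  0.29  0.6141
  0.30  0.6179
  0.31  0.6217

σ√T = 0.53·√0.75 = 0.4590
d₁ = [ln(418/422) + (0.017 + 0.53²/2)·0.75] / 0.4590 = [-0.0095 + 0.1181] / 0.4590 = 0.2365 ⇒ 0.24
d₂ = d₁ − σ√T = 0.2365 − 0.4590 = -0.2225 ⇒ -0.22
Risk-neutral Pr[S_T < K] = N(−d₂) = N(0.22) = 0.5871

0.5871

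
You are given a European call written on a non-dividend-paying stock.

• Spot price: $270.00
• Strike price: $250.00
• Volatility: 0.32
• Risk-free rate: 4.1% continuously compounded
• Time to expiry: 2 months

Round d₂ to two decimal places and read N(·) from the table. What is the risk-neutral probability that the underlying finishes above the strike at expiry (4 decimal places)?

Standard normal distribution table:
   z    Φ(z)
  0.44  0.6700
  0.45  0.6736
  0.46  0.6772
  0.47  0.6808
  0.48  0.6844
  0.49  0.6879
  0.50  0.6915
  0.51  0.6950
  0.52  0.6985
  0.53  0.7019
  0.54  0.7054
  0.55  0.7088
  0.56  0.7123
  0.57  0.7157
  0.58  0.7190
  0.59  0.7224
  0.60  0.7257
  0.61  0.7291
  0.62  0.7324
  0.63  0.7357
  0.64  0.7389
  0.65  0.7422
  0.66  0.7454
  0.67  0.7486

0.7190

T = 0.1667;  σ√T = 0.1306
d₁ = [ln(270/250) + (0.041 + 0.32²/2)·0.1667] / 0.1306 = [0.0770 + 0.0154] / 0.1306 = 0.7067 ⇒ 0.71
d₂ = d₁ − σ√T = 0.7067 − 0.1306 = 0.5761 ⇒ 0.58
Pr(exercise) under Q = N(d₂) = 0.7190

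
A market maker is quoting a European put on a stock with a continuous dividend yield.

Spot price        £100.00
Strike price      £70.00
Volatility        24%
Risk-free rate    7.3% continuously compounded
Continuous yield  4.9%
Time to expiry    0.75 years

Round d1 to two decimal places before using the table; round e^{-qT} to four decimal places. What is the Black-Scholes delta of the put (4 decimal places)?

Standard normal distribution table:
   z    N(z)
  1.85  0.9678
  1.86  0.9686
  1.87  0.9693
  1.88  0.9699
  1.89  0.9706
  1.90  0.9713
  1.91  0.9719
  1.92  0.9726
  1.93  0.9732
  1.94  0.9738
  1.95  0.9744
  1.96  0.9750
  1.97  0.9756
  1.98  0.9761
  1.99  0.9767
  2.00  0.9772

σ√T = 0.24 × 0.8660 = 0.2078
d₁ = [ln(100/70) + (0.073 − 0.049 + 0.24²/2)·0.75] / 0.2078 = [0.3567 + 0.0396] / 0.2078 = 1.9066 → 1.91
N(d₁) = N(1.91) = 0.9719
Δ_put = exp(−qT)·(N(d₁) − 1) = 0.9639·(0.9719 − 1) = -0.0271

-0.0271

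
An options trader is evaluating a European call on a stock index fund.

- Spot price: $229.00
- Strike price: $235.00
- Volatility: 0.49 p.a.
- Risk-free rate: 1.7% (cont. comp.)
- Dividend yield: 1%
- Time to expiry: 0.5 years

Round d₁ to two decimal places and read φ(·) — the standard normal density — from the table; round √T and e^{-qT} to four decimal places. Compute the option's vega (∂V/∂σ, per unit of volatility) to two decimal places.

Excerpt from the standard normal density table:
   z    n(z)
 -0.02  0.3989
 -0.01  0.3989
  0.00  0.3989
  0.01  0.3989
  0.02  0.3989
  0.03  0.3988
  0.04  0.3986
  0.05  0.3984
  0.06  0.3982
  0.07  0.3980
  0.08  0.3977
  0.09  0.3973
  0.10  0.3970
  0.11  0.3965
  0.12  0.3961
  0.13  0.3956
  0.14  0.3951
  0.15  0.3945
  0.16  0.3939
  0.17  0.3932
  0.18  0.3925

σ√T = 0.49·√0.5 = 0.3465
ln(S/K) + (r − q + σ²/2)T = ln(229/235) + (0.017 − 0.01 + 0.49²/2)·0.5 = -0.0259 + 0.0635 = 0.0377
d₁ = 0.0377 / 0.3465 = 0.1087 → 0.11
√T = √0.5 = 0.7071
φ(d₁) = φ(0.11) = 0.3965
exp(−qT) = exp(−0.01·0.5) = 0.9950
vega = S·exp(−qT)·φ(d₁)·√T = 229·0.9950·0.3965·0.7071 = 63.8826

63.88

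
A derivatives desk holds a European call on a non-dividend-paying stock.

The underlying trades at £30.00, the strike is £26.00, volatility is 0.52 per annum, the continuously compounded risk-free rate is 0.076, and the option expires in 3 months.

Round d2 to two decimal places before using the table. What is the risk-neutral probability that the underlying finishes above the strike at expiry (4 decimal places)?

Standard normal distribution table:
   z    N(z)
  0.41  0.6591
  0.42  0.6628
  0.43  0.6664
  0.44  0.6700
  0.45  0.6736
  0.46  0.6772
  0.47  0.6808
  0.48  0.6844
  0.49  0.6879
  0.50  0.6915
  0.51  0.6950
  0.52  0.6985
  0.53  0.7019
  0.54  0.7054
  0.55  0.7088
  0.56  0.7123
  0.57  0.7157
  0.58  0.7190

0.6879

σ√T = 0.52·√0.25 = 0.2600
d₁ = [ln(30/26) + (0.076 + ½·0.52²)·0.25] / (σ√T) = (0.1431 + 0.0528) / 0.2600 = 0.7535 which rounds to 0.75
d₂ = 0.7535 − 0.2600 = 0.4935 which rounds to 0.49
Risk-neutral Pr[S_T > K] = N(d₂) = N(0.49) = 0.6879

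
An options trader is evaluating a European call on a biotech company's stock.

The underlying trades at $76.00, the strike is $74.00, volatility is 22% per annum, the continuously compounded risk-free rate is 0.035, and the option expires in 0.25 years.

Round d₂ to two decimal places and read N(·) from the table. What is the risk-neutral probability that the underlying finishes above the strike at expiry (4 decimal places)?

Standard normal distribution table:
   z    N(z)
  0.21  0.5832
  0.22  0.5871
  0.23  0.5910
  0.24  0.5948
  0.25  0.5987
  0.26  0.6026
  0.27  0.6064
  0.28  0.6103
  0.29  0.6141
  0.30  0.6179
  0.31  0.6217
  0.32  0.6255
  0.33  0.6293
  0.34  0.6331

0.6064

T = 0.25;  σ√T = 0.1100
d₁ = [ln(76/74) + (0.035 + 0.22²/2)·0.25] / 0.1100 = [0.0267 + 0.0148] / 0.1100 = 0.3770 → 0.38
d₂ = d₁ − σ√T = 0.3770 − 0.1100 = 0.2670 → 0.27
Risk-neutral Pr[S_T > K] = N(d₂) = N(0.27) = 0.6064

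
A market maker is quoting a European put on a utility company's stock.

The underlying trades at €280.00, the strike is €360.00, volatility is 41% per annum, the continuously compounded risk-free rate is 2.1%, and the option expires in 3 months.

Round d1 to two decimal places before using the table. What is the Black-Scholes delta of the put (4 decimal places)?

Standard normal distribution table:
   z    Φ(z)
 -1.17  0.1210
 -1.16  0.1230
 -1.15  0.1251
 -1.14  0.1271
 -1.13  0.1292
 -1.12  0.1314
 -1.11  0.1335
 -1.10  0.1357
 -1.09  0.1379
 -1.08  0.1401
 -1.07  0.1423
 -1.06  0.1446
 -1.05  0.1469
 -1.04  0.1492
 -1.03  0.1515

-0.8643

σ√T = 0.41 × 0.5000 = 0.2050
d₁ = [ln(280/360) + (0.021 + 0.41²/2)·0.25] / 0.2050 = [-0.2513 + 0.0263] / 0.2050 = -1.0978 which rounds to -1.10
N(d₁) = N(-1.10) = 0.1357
Δ_put = N(d₁) − 1 = 0.1357 − 1 = -0.8643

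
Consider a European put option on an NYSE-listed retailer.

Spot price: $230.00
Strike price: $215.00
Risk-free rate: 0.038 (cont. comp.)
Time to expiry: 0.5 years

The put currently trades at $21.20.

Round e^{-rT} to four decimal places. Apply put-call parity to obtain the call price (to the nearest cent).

e^(−rT) = e^(−0.038·0.5) = 0.9812
Put-call parity: C − P = S − K·e^(−rT) = 230 − 215·0.9812 = 230 − 210.9580 = 19.0420
C = P + (C − P) = 21.20 + (19.0420) = 40.2420

$40.24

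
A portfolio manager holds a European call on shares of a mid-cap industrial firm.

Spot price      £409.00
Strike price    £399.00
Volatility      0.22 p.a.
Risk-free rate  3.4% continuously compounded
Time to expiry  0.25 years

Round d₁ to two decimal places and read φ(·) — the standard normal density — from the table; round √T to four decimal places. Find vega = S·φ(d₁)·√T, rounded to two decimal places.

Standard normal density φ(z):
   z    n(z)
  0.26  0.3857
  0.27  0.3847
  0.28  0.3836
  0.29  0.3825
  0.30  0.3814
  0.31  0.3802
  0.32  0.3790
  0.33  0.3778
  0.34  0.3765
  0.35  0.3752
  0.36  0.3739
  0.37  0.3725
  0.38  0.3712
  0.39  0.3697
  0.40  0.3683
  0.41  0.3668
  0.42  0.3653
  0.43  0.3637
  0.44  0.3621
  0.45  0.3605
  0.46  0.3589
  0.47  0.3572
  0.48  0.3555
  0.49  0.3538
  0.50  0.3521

T = 0.25;  σ√T = 0.1100
ln(S/K) + (r + σ²/2)T = ln(409/399) + (0.034 + 0.22²/2)·0.25 = 0.0248 + 0.0146 = 0.0393
d₁ = 0.0393 / 0.1100 = 0.3573 → 0.36
√T = √0.25 = 0.5000
φ(d₁) = φ(0.36) = 0.3739
vega = S·φ(d₁)·√T = 409·0.3739·0.5000 = 76.4626
(The put has the same vega.)

76.46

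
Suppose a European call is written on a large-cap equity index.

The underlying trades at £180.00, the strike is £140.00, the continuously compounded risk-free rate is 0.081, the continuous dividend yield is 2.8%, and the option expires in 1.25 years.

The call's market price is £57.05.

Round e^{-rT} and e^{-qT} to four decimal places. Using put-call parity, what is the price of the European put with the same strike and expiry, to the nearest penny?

e^(−qT) = e^(−0.028·1.25) = 0.9656;  e^(−rT) = e^(−0.081·1.25) = 0.9037
Put-call parity: C − P = S·e^(−qT) − K·e^(−rT) = 180·0.9656 − 140·0.9037 = 173.8080 − 126.5180 = 47.2900
P = C − (C − P) = 57.05 − (47.2900) = 9.7600

£9.76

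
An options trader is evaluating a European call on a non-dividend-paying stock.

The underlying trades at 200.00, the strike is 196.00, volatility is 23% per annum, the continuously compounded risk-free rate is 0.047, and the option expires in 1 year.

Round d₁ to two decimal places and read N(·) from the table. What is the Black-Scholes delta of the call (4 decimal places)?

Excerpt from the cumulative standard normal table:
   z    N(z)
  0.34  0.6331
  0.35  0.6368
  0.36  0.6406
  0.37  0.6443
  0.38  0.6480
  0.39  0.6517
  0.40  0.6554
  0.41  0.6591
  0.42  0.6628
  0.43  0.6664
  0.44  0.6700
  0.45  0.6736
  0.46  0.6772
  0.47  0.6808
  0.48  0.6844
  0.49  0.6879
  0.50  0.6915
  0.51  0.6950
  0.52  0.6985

σ√T = 0.23·√1 = 0.2300
d₁ = [ln(200/196) + (0.047 + ½·0.23²)·1] / (σ√T) = (0.0202 + 0.0735) / 0.2300 = 0.4072 ⇒ 0.41
N(d₁) = N(0.41) = 0.6591
Δ_call = N(d₁) = 0.6591

0.6591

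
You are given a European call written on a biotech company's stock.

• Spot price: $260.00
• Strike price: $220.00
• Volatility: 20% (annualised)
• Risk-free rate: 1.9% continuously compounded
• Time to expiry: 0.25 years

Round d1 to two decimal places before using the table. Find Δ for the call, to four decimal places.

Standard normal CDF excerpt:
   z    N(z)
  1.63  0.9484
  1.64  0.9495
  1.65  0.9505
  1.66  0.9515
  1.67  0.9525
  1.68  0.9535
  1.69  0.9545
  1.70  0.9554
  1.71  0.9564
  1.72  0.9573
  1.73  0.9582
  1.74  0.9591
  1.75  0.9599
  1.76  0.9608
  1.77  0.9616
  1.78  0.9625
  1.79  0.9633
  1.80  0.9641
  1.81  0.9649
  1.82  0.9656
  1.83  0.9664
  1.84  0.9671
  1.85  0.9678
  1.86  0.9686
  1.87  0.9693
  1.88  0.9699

0.9616

σ√T = 0.2 × 0.5000 = 0.1000
d₁ = [ln(260/220) + (0.019 + 0.2²/2)·0.25] / 0.1000 = [0.1671 + 0.0098] / 0.1000 = 1.7680 which rounds to 1.77
N(d₁) = N(1.77) = 0.9616
Δ_call = N(d₁) = 0.9616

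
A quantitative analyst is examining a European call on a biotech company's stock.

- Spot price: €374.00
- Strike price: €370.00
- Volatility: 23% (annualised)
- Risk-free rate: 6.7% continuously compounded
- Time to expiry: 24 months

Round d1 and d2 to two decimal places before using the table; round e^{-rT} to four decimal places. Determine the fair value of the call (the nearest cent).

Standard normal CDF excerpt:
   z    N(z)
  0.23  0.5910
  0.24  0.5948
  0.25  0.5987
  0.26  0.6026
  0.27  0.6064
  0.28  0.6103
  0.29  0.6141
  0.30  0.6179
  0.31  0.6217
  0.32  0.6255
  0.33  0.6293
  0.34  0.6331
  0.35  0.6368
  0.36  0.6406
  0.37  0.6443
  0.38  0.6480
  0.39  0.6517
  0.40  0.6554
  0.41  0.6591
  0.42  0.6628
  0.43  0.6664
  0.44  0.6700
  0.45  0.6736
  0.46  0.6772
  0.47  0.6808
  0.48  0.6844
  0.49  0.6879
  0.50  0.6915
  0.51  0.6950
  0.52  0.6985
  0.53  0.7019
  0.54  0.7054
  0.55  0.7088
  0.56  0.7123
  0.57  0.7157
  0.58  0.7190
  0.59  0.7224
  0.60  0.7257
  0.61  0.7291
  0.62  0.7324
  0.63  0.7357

€75.19

T = 2;  σ√T = 0.3253
d₁ = [ln(374/370) + (0.067 + ½·0.23²)·2] / (σ√T) = (0.0108 + 0.1869) / 0.3253 = 0.6077 ≈ 0.61
d₂ = 0.6077 − 0.3253 = 0.2824 ≈ 0.28
exp(−rT) = exp(−0.067·2) = 0.8746
N(d₁) = N(0.61) = 0.7291;  N(d₂) = N(0.28) = 0.6103
C = 374·0.7291 − 370·0.8746·0.6103 = 272.6834 − 197.4943 = 75.1891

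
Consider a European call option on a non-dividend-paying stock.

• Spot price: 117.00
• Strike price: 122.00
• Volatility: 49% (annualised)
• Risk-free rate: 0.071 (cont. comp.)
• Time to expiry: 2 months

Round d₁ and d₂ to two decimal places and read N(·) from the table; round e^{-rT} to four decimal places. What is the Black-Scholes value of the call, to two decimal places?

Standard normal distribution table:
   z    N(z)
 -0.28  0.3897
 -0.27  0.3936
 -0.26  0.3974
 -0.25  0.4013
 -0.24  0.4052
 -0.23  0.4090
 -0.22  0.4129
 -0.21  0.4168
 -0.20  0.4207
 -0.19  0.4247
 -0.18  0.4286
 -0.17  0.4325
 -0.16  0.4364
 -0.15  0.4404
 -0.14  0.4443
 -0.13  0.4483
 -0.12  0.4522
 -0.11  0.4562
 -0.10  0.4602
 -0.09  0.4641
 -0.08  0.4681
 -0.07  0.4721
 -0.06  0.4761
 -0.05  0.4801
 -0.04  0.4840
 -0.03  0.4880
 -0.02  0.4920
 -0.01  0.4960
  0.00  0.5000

σ√T = 0.49 × 0.4082 = 0.2000
d₁ = [ln(117/122) + (0.071 + ½·0.49²)·0.1667] / (σ√T) = (-0.0418 + 0.0318) / 0.2000 = -0.0500 ⇒ -0.05
d₂ = -0.0500 − 0.2000 = -0.2501 ⇒ -0.25
exp(−rT) = exp(−0.071·0.1667) = 0.9882
N(d₁) = N(-0.05) = 0.4801;  N(d₂) = N(-0.25) = 0.4013
C = 117·0.4801 − 122·0.9882·0.4013 = 56.1717 − 48.3809 = 7.7908

7.79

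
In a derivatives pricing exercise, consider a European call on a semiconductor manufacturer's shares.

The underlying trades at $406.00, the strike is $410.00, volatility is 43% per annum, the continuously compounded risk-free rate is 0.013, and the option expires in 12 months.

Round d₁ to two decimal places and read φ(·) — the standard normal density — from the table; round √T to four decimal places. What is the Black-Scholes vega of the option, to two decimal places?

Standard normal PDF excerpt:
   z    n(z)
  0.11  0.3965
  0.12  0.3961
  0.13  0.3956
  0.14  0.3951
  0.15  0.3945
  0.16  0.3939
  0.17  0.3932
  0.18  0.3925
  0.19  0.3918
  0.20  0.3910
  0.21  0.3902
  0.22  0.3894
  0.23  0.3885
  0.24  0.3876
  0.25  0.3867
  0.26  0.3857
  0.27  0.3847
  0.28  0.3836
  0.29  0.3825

158.10

σ√T = 0.43·√1 = 0.4300
d₁ = [ln(406/410) + (0.013 + 0.43²/2)·1] / 0.4300 = [-0.0098 + 0.1054] / 0.4300 = 0.2224 ≈ 0.22
√T = √1 = 1.0000
φ(d₁) = φ(0.22) = 0.3894
vega = S·φ(d₁)·√T = 406·0.3894·1.0000 = 158.0964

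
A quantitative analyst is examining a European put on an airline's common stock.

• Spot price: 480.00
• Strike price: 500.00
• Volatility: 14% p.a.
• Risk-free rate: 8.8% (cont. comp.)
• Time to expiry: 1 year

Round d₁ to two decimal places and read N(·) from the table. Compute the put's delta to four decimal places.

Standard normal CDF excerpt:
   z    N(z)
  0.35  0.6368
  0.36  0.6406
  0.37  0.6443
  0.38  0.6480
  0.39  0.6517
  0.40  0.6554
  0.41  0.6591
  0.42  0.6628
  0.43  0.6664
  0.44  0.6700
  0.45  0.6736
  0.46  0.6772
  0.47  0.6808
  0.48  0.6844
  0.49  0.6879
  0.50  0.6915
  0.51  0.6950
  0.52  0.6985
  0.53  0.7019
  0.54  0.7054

-0.3409

T = 1;  σ√T = 0.1400
d₁ = [ln(480/500) + (0.088 + 0.14²/2)·1] / 0.1400 = [-0.0408 + 0.0978] / 0.1400 = 0.4070 which rounds to 0.41
N(d₁) = N(0.41) = 0.6591
Δ_put = N(d₁) − 1 = 0.6591 − 1 = -0.3409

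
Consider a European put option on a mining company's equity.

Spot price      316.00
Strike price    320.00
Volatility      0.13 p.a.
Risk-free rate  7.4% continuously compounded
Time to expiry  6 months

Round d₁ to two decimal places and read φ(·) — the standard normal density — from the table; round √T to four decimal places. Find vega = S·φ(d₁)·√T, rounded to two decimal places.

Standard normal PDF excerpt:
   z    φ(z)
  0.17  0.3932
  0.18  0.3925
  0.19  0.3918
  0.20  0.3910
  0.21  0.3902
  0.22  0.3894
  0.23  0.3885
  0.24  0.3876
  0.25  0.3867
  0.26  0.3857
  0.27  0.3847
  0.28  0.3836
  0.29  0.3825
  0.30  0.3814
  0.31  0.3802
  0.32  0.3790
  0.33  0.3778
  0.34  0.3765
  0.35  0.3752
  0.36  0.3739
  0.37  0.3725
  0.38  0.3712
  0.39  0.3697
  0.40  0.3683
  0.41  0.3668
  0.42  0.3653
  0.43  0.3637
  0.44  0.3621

84.95

T = 0.5;  σ√T = 0.0919
d₁ = [ln(316/320) + (0.074 + ½·0.13²)·0.5] / (σ√T) = (-0.0126 + 0.0412) / 0.0919 = 0.3116 ≈ 0.31
√T = √0.5 = 0.7071
φ(d₁) = φ(0.31) = 0.3802
vega = S·φ(d₁)·√T = 316·0.3802·0.7071 = 84.9533
(Vega is the same for a European call and put with the same parameters.)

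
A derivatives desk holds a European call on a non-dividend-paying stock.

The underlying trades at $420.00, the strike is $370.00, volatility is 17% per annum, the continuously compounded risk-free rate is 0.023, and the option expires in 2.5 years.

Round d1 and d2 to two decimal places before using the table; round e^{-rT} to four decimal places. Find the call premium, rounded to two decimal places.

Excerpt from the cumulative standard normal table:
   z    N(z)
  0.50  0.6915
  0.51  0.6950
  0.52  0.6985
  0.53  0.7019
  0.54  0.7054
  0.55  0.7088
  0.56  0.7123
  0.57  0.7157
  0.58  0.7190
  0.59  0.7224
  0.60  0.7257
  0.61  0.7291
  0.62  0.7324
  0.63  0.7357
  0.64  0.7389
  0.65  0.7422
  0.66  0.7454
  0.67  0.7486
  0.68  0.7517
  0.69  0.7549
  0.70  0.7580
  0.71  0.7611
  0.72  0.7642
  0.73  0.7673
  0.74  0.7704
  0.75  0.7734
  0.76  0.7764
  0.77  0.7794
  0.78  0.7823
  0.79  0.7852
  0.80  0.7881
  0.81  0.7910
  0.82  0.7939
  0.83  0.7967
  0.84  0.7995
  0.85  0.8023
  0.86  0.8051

$85.84

T = 2.5;  σ√T = 0.2688
ln(S/K) + (r + σ²/2)T = ln(420/370) + (0.023 + 0.17²/2)·2.5 = 0.1268 + 0.0936 = 0.2204
d₁ = 0.2204 / 0.2688 = 0.8199 which rounds to 0.82
d₂ = d₁ − σ√T = 0.8199 − 0.2688 = 0.5511 which rounds to 0.55
exp(−rT) = exp(−0.023·2.5) = 0.9441
N(d₁) = N(0.82) = 0.7939;  N(d₂) = N(0.55) = 0.7088
C = 420·0.7939 − 370·0.9441·0.7088 = 333.4380 − 247.5959 = 85.8421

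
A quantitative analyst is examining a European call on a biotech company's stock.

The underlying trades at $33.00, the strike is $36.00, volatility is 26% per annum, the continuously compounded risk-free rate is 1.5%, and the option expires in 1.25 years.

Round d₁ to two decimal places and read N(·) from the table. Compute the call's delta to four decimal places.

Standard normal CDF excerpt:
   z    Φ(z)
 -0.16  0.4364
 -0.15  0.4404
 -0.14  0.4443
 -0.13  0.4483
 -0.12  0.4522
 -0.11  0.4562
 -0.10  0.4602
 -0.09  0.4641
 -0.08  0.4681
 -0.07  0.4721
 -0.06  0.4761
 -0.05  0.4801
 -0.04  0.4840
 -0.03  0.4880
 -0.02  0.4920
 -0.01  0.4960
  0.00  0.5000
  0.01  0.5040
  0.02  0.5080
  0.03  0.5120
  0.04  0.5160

0.4641

σ√T = 0.26 × 1.1180 = 0.2907
d₁ = [ln(33/36) + (0.015 + 0.26²/2)·1.25] / 0.2907 = [-0.0870 + 0.0610] / 0.2907 = -0.0895 which rounds to -0.09
N(d₁) = N(-0.09) = 0.4641
Δ_call = N(d₁) = 0.4641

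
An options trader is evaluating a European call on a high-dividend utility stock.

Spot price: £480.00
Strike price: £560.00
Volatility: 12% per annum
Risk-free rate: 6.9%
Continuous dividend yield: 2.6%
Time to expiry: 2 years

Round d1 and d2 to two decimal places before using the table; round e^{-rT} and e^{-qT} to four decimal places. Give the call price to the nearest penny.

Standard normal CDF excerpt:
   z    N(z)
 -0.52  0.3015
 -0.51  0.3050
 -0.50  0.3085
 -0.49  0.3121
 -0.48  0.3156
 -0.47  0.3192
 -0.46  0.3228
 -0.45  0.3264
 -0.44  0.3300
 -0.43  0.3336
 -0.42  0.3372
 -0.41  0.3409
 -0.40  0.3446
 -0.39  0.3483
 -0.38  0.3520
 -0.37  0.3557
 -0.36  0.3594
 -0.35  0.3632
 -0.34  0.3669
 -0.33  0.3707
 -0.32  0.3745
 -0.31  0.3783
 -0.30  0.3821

σ√T = 0.12 × 1.4142 = 0.1697
d₁ = [ln(480/560) + (0.069 − 0.026 + ½·0.12²)·2] / (σ√T) = (-0.1542 + 0.1004) / 0.1697 = -0.3167 ≈ -0.32
d₂ = -0.3167 − 0.1697 = -0.4864 ≈ -0.49
e^(−qT) = e^(−0.026·2) = 0.9493;  e^(−rT) = e^(−0.069·2) = 0.8711
N(d₁) = N(-0.32) = 0.3745;  N(d₂) = N(-0.49) = 0.3121
C = 480·0.9493·0.3745 − 560·0.8711·0.3121 = 170.6462 − 152.2474 = 18.3988

£18.40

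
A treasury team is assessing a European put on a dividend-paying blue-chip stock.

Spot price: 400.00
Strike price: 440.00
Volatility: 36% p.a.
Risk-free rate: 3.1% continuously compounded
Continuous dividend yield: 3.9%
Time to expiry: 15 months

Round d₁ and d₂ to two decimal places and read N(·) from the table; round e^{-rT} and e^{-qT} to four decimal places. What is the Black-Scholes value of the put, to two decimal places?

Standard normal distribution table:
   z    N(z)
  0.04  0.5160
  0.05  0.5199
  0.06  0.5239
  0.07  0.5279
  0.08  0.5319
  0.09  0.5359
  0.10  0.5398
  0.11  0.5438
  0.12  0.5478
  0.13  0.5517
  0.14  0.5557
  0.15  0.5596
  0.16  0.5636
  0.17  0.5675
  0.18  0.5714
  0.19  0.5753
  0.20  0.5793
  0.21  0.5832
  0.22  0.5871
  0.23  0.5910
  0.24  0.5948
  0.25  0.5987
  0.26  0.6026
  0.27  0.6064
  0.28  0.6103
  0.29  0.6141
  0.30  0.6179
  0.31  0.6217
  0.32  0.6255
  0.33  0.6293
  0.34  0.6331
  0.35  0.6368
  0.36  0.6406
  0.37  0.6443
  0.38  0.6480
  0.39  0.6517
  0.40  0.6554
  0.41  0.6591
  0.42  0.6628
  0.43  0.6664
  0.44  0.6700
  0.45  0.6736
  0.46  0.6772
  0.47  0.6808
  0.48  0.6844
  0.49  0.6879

T = 1.25;  σ√T = 0.4025
d₁ = [ln(400/440) + (0.031 − 0.039 + ½·0.36²)·1.25] / (σ√T) = (-0.0953 + 0.0710) / 0.4025 = -0.0604 ≈ -0.06
d₂ = -0.0604 − 0.4025 = -0.4629 ≈ -0.46
exp(−qT) = exp(−0.039·1.25) = 0.9524;  exp(−rT) = exp(−0.031·1.25) = 0.9620
N(−d₂) = N(0.46) = 0.6772;  N(−d₁) = N(0.06) = 0.5239
P = 440·0.9620·0.6772 − 400·0.9524·0.5239 = 286.6452 − 199.5849 = 87.0603

87.06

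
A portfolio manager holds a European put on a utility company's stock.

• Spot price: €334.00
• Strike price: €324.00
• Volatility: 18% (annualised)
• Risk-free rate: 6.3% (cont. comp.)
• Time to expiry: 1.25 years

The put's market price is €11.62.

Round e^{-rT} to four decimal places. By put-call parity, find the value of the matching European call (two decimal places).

€46.15

exp(−rT) = exp(−0.063·1.25) = 0.9243
Put-call parity: C − P = S − K·e^(−rT) = 334 − 324·0.9243 = 334 − 299.4732 = 34.5268
C = P + (C − P) = 11.62 + (34.5268) = 46.1468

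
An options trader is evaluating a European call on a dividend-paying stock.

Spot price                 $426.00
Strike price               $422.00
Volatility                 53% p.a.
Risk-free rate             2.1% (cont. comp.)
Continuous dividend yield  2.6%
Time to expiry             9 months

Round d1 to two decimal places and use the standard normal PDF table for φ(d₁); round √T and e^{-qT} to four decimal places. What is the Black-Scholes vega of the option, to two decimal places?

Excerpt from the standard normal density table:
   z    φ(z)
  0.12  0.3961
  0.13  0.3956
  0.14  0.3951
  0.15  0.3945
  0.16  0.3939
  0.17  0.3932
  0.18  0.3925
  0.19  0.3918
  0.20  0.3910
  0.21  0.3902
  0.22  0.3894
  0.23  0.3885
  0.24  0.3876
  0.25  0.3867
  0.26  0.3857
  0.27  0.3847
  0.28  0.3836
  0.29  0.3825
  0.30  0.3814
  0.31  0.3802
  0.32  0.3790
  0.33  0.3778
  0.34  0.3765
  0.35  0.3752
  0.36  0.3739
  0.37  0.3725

140.23

σ√T = 0.53 × 0.8660 = 0.4590
d₁ = [ln(426/422) + (0.021 − 0.026 + 0.53²/2)·0.75] / 0.4590 = [0.0094 + 0.1016] / 0.4590 = 0.2419 → 0.24
√T = √0.75 = 0.8660
φ(d₁) = φ(0.24) = 0.3876
e^(−qT) = e^(−0.026·0.75) = 0.9807
vega = S·e^(−qT)·φ(d₁)·√T = 426·0.9807·0.3876·0.8660 = 140.2321
(Call and put vega coincide under Black-Scholes.)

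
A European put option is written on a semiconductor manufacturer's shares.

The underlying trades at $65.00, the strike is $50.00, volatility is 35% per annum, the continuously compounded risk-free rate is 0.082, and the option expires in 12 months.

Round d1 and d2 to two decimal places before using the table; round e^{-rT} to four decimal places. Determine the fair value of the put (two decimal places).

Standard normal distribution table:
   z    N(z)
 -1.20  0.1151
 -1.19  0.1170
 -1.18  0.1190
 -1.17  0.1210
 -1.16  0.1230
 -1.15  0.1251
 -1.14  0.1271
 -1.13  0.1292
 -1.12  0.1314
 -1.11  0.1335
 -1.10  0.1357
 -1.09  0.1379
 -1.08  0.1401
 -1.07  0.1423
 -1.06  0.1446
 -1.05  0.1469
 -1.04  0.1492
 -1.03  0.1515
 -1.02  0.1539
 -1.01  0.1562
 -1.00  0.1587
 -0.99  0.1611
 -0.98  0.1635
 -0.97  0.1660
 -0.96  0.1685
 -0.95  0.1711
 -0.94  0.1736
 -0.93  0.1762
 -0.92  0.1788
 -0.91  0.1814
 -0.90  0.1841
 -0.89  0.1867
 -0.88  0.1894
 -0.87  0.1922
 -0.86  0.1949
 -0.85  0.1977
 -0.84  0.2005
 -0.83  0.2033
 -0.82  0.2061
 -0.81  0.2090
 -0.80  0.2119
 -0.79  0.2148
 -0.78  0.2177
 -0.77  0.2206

σ√T = 0.35·√1 = 0.3500
d₁ = [ln(65/50) + (0.082 + 0.35²/2)·1] / 0.3500 = [0.2624 + 0.1432] / 0.3500 = 1.1589 → 1.16
d₂ = d₁ − σ√T = 1.1589 − 0.3500 = 0.8089 → 0.81
exp(−rT) = exp(−0.082·1) = 0.9213
N(−d₂) = N(-0.81) = 0.2090;  N(−d₁) = N(-1.16) = 0.1230
P = 50·0.9213·0.2090 − 65·0.1230 = 9.6276 − 7.9950 = 1.6326

$1.63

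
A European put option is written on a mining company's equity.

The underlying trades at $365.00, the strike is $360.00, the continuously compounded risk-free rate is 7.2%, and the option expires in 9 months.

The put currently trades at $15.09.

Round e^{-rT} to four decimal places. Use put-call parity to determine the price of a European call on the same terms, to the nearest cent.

$39.03

exp(−rT) = exp(−0.072·0.75) = 0.9474
Put-call parity: C − P = S − K·e^(−rT) = 365 − 360·0.9474 = 365 − 341.0640 = 23.9360
C = P + (C − P) = 15.09 + (23.9360) = 39.0260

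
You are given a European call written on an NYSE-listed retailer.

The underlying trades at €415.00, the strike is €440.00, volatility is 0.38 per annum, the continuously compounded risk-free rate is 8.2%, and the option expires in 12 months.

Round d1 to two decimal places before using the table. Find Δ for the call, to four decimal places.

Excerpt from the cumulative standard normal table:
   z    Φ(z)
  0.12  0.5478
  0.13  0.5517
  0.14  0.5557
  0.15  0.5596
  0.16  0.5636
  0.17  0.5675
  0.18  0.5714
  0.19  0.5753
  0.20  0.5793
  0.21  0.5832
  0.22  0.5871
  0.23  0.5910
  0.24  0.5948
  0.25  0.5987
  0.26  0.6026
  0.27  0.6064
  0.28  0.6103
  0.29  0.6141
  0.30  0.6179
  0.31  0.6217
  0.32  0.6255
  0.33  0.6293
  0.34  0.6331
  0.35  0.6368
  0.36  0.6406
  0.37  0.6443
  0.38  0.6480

0.5987

σ√T = 0.38 × 1.0000 = 0.3800
d₁ = [ln(415/440) + (0.082 + 0.38²/2)·1] / 0.3800 = [-0.0585 + 0.1542] / 0.3800 = 0.2519 which rounds to 0.25
N(d₁) = N(0.25) = 0.5987
Δ_call = N(d₁) = 0.5987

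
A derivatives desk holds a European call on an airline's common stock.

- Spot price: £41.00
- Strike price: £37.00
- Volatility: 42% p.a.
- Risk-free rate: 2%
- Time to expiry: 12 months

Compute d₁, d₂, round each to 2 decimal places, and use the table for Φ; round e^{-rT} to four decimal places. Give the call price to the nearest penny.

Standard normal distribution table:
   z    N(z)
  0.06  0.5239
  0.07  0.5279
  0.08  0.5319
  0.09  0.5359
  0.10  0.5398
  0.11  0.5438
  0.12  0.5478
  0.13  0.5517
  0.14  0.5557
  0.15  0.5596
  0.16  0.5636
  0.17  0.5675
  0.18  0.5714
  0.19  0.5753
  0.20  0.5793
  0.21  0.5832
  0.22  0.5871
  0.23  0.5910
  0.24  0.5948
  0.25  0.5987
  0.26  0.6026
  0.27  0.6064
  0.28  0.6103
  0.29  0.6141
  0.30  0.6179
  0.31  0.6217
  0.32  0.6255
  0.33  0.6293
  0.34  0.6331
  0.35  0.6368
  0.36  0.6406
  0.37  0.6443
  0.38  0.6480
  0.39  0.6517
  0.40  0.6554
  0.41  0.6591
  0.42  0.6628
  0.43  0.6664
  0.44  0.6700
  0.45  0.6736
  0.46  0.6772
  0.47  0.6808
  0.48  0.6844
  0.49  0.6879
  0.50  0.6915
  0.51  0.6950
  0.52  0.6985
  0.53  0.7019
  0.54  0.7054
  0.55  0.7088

£9.06

T = 1;  σ√T = 0.4200
d₁ = [ln(41/37) + (0.02 + 0.42²/2)·1] / 0.4200 = [0.1027 + 0.1082] / 0.4200 = 0.5020 which rounds to 0.50
d₂ = d₁ − σ√T = 0.5020 − 0.4200 = 0.0820 which rounds to 0.08
exp(−rT) = exp(−0.02·1) = 0.9802
N(d₁) = N(0.50) = 0.6915;  N(d₂) = N(0.08) = 0.5319
C = 41·0.6915 − 37·0.9802·0.5319 = 28.3515 − 19.2906 = 9.0609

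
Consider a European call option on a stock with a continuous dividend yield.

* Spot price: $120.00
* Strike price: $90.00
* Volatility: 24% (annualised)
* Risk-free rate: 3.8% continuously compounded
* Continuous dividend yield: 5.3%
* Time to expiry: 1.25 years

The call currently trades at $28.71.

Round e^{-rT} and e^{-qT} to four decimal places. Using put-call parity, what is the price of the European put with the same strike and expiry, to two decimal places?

$2.23

exp(−qT) = exp(−0.053·1.25) = 0.9359;  exp(−rT) = exp(−0.038·1.25) = 0.9536
Put-call parity: C − P = S·e^(−qT) − K·e^(−rT) = 120·0.9359 − 90·0.9536 = 112.3080 − 85.8240 = 26.4840
P = C − (C − P) = 28.71 − (26.4840) = 2.2260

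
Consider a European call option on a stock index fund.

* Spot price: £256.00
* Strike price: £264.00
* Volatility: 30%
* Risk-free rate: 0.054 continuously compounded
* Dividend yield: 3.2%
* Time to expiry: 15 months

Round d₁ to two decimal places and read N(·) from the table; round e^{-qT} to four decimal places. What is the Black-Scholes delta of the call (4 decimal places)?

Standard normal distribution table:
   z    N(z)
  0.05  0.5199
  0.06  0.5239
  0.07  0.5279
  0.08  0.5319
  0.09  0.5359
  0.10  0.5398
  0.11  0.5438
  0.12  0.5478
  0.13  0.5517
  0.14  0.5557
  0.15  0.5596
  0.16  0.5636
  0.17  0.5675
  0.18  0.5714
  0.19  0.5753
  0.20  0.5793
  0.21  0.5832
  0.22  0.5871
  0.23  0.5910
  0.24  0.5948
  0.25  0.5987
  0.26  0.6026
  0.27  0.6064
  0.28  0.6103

0.5415

T = 1.25;  σ√T = 0.3354
d₁ = [ln(256/264) + (0.054 − 0.032 + 0.3²/2)·1.25] / 0.3354 = [-0.0308 + 0.0838] / 0.3354 = 0.1580 → 0.16
N(d₁) = N(0.16) = 0.5636
Δ_call = e^(−qT)·N(d₁) = 0.9608·0.5636 = 0.5415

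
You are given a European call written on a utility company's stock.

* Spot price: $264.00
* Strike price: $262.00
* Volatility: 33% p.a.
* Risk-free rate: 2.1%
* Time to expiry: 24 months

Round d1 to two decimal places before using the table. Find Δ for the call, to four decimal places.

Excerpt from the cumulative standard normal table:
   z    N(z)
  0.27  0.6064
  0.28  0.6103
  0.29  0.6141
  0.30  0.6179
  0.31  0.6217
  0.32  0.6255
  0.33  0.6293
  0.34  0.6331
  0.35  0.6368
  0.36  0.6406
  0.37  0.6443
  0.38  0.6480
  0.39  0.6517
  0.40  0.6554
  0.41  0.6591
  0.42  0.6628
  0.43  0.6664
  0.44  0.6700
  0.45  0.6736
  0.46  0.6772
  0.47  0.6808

0.6331

σ√T = 0.33·√2 = 0.4667
ln(S/K) + (r + σ²/2)T = ln(264/262) + (0.021 + 0.33²/2)·2 = 0.0076 + 0.1509 = 0.1585
d₁ = 0.1585 / 0.4667 = 0.3396 → 0.34
N(d₁) = N(0.34) = 0.6331
Δ_call = N(d₁) = 0.6331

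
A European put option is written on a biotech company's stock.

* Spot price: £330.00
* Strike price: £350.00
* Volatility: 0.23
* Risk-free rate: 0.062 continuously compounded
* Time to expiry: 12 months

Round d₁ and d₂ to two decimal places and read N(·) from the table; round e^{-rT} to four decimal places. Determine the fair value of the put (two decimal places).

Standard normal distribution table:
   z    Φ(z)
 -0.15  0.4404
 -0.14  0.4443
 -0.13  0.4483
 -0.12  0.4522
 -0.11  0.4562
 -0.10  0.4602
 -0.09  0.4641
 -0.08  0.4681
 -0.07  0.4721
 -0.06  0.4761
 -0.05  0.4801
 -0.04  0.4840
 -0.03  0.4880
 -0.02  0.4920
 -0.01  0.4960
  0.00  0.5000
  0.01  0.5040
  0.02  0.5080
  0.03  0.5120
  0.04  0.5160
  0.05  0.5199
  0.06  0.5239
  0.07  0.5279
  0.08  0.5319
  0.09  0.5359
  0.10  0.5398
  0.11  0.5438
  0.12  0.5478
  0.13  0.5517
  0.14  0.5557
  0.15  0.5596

σ√T = 0.23·√1 = 0.2300
ln(S/K) + (r + σ²/2)T = ln(330/350) + (0.062 + 0.23²/2)·1 = -0.0588 + 0.0885 = 0.0296
d₁ = 0.0296 / 0.2300 = 0.1287 which rounds to 0.13
d₂ = d₁ − σ√T = 0.1287 − 0.2300 = -0.1013 which rounds to -0.10
exp(−rT) = exp(−0.062·1) = 0.9399
N(−d₂) = N(0.10) = 0.5398;  N(−d₁) = N(-0.13) = 0.4483
P = 350·0.9399·0.5398 − 330·0.4483 = 177.5753 − 147.9390 = 29.6363

£29.64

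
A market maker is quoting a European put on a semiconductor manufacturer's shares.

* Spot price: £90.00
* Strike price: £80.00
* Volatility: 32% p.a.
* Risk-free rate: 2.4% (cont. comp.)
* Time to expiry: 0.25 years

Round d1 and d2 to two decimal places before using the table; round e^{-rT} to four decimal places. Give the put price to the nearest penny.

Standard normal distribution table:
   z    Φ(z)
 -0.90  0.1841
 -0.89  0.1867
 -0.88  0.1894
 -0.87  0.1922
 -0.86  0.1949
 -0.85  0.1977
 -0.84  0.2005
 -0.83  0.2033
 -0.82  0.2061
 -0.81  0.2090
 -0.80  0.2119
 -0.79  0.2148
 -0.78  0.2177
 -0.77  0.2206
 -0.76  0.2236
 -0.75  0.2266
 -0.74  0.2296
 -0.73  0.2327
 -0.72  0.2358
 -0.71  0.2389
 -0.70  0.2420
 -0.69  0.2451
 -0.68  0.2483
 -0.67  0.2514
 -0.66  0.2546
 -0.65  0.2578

£1.70

T = 0.25;  σ√T = 0.1600
ln(S/K) + (r + σ²/2)T = ln(90/80) + (0.024 + 0.32²/2)·0.25 = 0.1178 + 0.0188 = 0.1366
d₁ = 0.1366 / 0.1600 = 0.8536 ⇒ 0.85
d₂ = d₁ − σ√T = 0.8536 − 0.1600 = 0.6936 ⇒ 0.69
exp(−rT) = exp(−0.024·0.25) = 0.9940
P = 80·0.9940·N(-0.69) − 90·N(-0.85) = 80·0.9940·0.2451 − 90·0.1977 = 19.4904 − 17.7930 = 1.6974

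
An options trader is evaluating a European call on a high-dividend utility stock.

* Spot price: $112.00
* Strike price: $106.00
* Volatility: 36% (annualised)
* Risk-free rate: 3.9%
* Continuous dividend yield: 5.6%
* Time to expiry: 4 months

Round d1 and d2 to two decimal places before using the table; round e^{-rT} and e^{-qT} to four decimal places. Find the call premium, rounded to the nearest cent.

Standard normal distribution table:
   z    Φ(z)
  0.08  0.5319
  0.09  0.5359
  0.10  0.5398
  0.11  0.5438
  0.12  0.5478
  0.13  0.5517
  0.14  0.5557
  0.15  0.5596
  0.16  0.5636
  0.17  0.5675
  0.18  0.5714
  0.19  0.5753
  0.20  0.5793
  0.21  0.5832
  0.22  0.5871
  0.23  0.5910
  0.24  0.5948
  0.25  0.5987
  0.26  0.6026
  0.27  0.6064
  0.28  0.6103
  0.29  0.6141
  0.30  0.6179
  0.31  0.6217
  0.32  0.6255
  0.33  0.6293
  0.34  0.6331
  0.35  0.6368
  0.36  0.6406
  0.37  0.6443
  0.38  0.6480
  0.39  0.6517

σ√T = 0.36 × 0.5774 = 0.2078
d₁ = [ln(112/106) + (0.039 − 0.056 + 0.36²/2)·0.3333] / 0.2078 = [0.0551 + 0.0159] / 0.2078 = 0.3416 → 0.34
d₂ = d₁ − σ√T = 0.3416 − 0.2078 = 0.1337 → 0.13
exp(−qT) = exp(−0.056·0.3333) = 0.9815;  exp(−rT) = exp(−0.039·0.3333) = 0.9871
N(d₁) = N(0.34) = 0.6331;  N(d₂) = N(0.13) = 0.5517
C = 112·0.9815·0.6331 − 106·0.9871·0.5517 = 69.5954 − 57.7258 = 11.8696

$11.87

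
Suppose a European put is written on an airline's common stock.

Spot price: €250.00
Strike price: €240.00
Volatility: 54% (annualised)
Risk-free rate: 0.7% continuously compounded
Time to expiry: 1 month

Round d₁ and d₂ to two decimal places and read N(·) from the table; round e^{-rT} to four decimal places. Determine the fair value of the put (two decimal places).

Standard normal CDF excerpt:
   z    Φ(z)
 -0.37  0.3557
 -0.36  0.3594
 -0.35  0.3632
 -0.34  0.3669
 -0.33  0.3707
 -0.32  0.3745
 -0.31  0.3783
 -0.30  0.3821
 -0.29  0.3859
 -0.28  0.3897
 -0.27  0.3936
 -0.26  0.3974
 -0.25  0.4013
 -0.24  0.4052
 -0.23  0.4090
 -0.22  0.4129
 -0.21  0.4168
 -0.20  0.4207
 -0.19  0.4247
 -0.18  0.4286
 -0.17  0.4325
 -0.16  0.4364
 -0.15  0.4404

T = 0.08333;  σ√T = 0.1559
d₁ = [ln(250/240) + (0.007 + 0.54²/2)·0.08333] / 0.1559 = [0.0408 + 0.0127] / 0.1559 = 0.3436 ≈ 0.34
d₂ = d₁ − σ√T = 0.3436 − 0.1559 = 0.1877 ≈ 0.19
e^(−rT) = e^(−0.007·0.08333) = 0.9994
P = 240·0.9994·N(-0.19) − 250·N(-0.34) = 240·0.9994·0.4247 − 250·0.3669 = 101.8668 − 91.7250 = 10.1418

€10.14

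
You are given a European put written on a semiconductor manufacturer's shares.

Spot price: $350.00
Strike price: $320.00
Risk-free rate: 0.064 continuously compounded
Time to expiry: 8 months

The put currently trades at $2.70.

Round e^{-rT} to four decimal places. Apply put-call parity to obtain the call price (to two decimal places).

exp(−rT) = exp(−0.064·0.6667) = 0.9582
Put-call parity: C − P = S − K·e^(−rT) = 350 − 320·0.9582 = 350 − 306.6240 = 43.3760
C = P + (C − P) = 2.70 + (43.3760) = 46.0760

$46.08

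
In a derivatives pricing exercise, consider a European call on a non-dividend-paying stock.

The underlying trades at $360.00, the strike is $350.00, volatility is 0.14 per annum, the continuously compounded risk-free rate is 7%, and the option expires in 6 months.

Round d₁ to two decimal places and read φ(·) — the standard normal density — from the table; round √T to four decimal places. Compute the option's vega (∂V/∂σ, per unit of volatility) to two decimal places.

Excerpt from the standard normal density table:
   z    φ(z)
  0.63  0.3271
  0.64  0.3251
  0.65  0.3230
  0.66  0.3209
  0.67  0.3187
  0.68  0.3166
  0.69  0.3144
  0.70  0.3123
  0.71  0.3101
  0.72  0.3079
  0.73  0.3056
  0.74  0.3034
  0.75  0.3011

80.03

T = 0.5;  σ√T = 0.0990
d₁ = [ln(360/350) + (0.07 + 0.14²/2)·0.5] / 0.0990 = [0.0282 + 0.0399] / 0.0990 = 0.6876 ≈ 0.69
√T = √0.5 = 0.7071
φ(d₁) = φ(0.69) = 0.3144
vega = S·φ(d₁)·√T = 360·0.3144·0.7071 = 80.0324
(Call and put vega coincide under Black-Scholes.)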